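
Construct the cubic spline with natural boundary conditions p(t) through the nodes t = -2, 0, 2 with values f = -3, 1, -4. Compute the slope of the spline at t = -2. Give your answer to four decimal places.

With M_i denoting the second derivative at x_i, h_i = 2, 2, and Δ_i = (y_(i+1) − y_i)/h_i = 2, -5/2:
  2·M_0 + 8·M_1 + 2·M_2 = 6(Δ_1 - Δ_0) = -27
Natural end conditions: M_0 = M_2 = 0.
Solving: M_0 = 0, M_1 = -27/8, M_2 = 0.
On [-2, 0], p'(t) = b_0 + 2c_0·(t + 2) + 3d_0·(t + 2)² with b_0 = Δ_0 - h_0(2M_0 + M_1)/6 = 25/8, c_0 = M_0/2 = 0, d_0 = (M_1 - M_0)/(6h_0) = -9/32. So p'(-2) = 25/8.

3.1250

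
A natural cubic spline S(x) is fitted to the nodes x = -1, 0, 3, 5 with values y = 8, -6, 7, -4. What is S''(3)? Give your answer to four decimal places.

Write σ_i for S''(x_i). With h_i = 1, 3, 2 and divided differences Δ_i = -14, 13/3, -11/2, the continuity of S' gives the tridiagonal system
  1·σ_0 + 8·σ_1 + 3·σ_2 = 6(Δ_1 - Δ_0) = 110
  3·σ_1 + 10·σ_2 + 2·σ_3 = 6(Δ_2 - Δ_1) = -59
Natural end conditions: σ_0 = σ_3 = 0.
Solving the tridiagonal system: σ_0 = 0, σ_1 = 1277/71, σ_2 = -802/71, σ_3 = 0.

-11.2958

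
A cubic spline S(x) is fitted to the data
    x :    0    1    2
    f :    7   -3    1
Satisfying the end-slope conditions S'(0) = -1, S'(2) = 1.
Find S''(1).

Let M_i = S''(x_i). Step sizes h_i = 1, 1; slopes of the chords Δ_i = (y_(i+1) - y_i)/h_i = -10, 4.
  1·M_0 + 4·M_1 + 1·M_2 = 6(Δ_1 - Δ_0) = 84
Clamped end conditions give two more equations: 2h_0·M_0 + h_0·M_1 = 6(Δ_0 - S'(0)) = -54 and h_1·M_1 + 2h_1·M_2 = 6(S'(2) - Δ_1) = -18.
Solving: M_0 = -47, M_1 = 40, M_2 = -29.

40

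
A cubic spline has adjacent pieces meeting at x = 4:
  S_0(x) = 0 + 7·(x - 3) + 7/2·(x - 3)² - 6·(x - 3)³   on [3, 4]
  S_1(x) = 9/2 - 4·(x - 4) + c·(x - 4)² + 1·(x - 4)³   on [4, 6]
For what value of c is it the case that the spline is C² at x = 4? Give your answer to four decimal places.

-14.5000

S_0''(x) = 7 - 36·(x - 3), so S_0''(4) = -29. On the right, S_1''(4) = 2c, so c = -29/2.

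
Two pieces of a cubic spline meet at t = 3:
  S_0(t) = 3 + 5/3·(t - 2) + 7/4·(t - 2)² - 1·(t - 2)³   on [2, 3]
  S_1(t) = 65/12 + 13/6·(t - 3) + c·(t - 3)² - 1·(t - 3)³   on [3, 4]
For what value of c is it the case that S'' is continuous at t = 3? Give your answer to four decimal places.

-1.2500

S_0''(t) = 7/2 - 6·(t - 2), so S_0''(3) = -5/2. On the right, S_1''(3) = 2c, so c = -5/4.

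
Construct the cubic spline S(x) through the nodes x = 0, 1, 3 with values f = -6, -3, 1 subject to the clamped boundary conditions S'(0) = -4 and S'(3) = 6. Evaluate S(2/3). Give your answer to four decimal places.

-4.7160

Write σ_i for S''(x_i). With h_i = 1, 2 and divided differences Δ_i = 3, 2, the continuity of S' gives the tridiagonal system
  1·σ_0 + 6·σ_1 + 2·σ_2 = 6(Δ_1 - Δ_0) = -6
Clamped end conditions give two more equations: 2h_0·σ_0 + h_0·σ_1 = 6(Δ_0 - S'(0)) = 42 and h_1·σ_1 + 2h_1·σ_2 = 6(S'(3) - Δ_1) = 24.
Forward elimination and back-substitution give σ_0 = 76/3, σ_1 = -26/3, σ_2 = 31/3.
On [0, 1], S(x) = -6 - 4·x + 38/3·x² - 17/3·x³.
With x = 2/3: S(2/3) = -382/81.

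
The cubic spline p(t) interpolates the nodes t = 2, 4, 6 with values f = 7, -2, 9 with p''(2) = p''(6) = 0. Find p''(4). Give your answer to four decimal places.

7.5000

Put M_i = p'' at the i-th knot. Here h = (2, 2) and Δ = (-9/2, 11/2), so the interior equations h_(i-1)·M_(i-1) + 2(h_(i-1)+h_i)·M_i + h_i·M_(i+1) = 6(Δ_i − Δ_(i-1)) read
  2·M_0 + 8·M_1 + 2·M_2 = 6(Δ_1 - Δ_0) = 60
Natural end conditions: M_0 = M_2 = 0.
Hence M_0 = 0, M_1 = 15/2, M_2 = 0.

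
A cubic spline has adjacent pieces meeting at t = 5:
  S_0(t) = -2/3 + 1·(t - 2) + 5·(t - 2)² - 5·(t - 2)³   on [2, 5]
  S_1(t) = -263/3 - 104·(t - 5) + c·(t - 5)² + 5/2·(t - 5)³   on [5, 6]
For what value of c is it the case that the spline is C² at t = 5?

S_0''(t) = 10 - 30·(t - 2), so S_0''(5) = -80. On the right, S_1''(5) = 2c, so c = -40.

-40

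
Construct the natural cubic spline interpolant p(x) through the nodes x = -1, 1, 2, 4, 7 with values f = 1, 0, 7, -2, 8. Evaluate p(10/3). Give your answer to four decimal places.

With m_i denoting the second derivative at x_i, h_i = 2, 1, 2, 3, and Δ_i = (y_(i+1) − y_i)/h_i = -1/2, 7, -9/2, 10/3:
  2·m_0 + 6·m_1 + 1·m_2 = 6(Δ_1 - Δ_0) = 45
  1·m_1 + 6·m_2 + 2·m_3 = 6(Δ_2 - Δ_1) = -69
  2·m_2 + 10·m_3 + 3·m_4 = 6(Δ_3 - Δ_2) = 47
Natural end conditions: m_0 = m_4 = 0.
Solving: m_0 = 0, m_1 = 1652/163, m_2 = -2577/163, m_3 = 2563/326, m_4 = 0.
On [2, 4], p(x) = 7 + 1672/489·(x - 2) - 2577/326·(x - 2)² + 7717/3912·(x - 2)³.
With (x - 2) = 4/3: p(10/3) = 28805/13203.

2.1817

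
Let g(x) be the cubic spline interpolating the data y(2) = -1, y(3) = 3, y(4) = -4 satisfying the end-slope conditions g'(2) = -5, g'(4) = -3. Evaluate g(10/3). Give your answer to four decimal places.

Write M_i for g''(x_i). With h_i = 1, 1 and divided differences Δ_i = 4, -7, the continuity of g' gives the tridiagonal system
  1·M_0 + 4·M_1 + 1·M_2 = 6(Δ_1 - Δ_0) = -66
Clamped end conditions give two more equations: 2h_0·M_0 + h_0·M_1 = 6(Δ_0 - g'(2)) = 54 and h_1·M_1 + 2h_1·M_2 = 6(g'(4) - Δ_1) = 24.
Hence M_0 = 89/2, M_1 = -35, M_2 = 59/2.
On [3, 4], g(x) = 3 - 1/4·(x - 3) - 35/2·(x - 3)² + 43/4·(x - 3)³.
With (x - 3) = 1/3: g(10/3) = 37/27.

1.3704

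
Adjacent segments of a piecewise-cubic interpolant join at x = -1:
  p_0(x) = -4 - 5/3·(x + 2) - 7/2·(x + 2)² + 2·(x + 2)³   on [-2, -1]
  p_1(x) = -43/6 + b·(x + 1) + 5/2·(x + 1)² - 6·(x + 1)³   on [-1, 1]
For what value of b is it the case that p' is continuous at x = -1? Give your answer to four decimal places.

-2.6667

p_0'(x) = -5/3 - 7·(x + 2) + 6·(x + 2)², so p_0'(-1) = -8/3. On the right, p_1'(-1) = b, so b = -8/3.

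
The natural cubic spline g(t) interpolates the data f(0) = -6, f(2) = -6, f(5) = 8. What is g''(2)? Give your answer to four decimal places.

Write M_i for g''(x_i). With h_i = 2, 3 and divided differences Δ_i = 0, 14/3, the continuity of g' gives the tridiagonal system
  2·M_0 + 10·M_1 + 3·M_2 = 6(Δ_1 - Δ_0) = 28
Natural end conditions: M_0 = M_2 = 0.
Forward elimination and back-substitution give M_0 = 0, M_1 = 14/5, M_2 = 0.

2.8000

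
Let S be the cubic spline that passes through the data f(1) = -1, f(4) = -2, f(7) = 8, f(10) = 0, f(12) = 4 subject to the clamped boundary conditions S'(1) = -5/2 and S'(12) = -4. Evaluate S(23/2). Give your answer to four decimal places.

With M_i denoting the second derivative at x_i, h_i = 3, 3, 3, 2, and Δ_i = (y_(i+1) − y_i)/h_i = -1/3, 10/3, -8/3, 2:
  3·M_0 + 12·M_1 + 3·M_2 = 6(Δ_1 - Δ_0) = 22
  3·M_1 + 12·M_2 + 3·M_3 = 6(Δ_2 - Δ_1) = -36
  3·M_2 + 10·M_3 + 2·M_4 = 6(Δ_3 - Δ_2) = 28
Clamped end conditions give two more equations: 2h_0·M_0 + h_0·M_1 = 6(Δ_0 - S'(1)) = 13 and h_3·M_3 + 2h_3·M_4 = 6(S'(12) - Δ_3) = -36.
Hence M_0 = 137/213, M_1 = 649/213, M_2 = -1171/213, M_3 = 493/71, M_4 = -1771/142.
On [10, 12], S(t) = 0 + 217/142·(t - 10) + 493/142·(t - 10)² - 919/568·(t - 10)³.
With (t - 10) = 3/2: S(23/2) = 21099/4544.

4.6433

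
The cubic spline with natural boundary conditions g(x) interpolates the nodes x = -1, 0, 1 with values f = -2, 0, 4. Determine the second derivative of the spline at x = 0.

3

With σ_i denoting the second derivative at x_i, h_i = 1, 1, and Δ_i = (y_(i+1) − y_i)/h_i = 2, 4:
  1·σ_0 + 4·σ_1 + 1·σ_2 = 6(Δ_1 - Δ_0) = 12
Natural end conditions: σ_0 = σ_2 = 0.
Solving the tridiagonal system: σ_0 = 0, σ_1 = 3, σ_2 = 0.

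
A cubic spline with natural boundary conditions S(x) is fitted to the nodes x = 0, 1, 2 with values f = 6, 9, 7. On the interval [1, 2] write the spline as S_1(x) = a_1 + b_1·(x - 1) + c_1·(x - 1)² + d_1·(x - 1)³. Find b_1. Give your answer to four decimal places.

Put M_i = S'' at the i-th knot. Here h = (1, 1) and Δ = (3, -2), so the interior equations h_(i-1)·M_(i-1) + 2(h_(i-1)+h_i)·M_i + h_i·M_(i+1) = 6(Δ_i − Δ_(i-1)) read
  1·M_0 + 4·M_1 + 1·M_2 = 6(Δ_1 - Δ_0) = -30
Natural end conditions: M_0 = M_2 = 0.
Hence M_0 = 0, M_1 = -15/2, M_2 = 0.
On [1, 2], with S_1(x) = a_1 + b_1·(x - 1) + c_1·(x - 1)² + d_1·(x - 1)³: c_1 = M_1/2 = -15/4, d_1 = (M_2 - M_1)/(6h_1) = 5/4, b_1 = Δ_1 - h_1(2M_1 + M_2)/6 = 1/2.

0.5000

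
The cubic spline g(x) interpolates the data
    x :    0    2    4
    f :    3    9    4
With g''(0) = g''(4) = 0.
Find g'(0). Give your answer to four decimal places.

4.3750

Put M_i = g'' at the i-th knot. Here h = (2, 2) and Δ = (3, -5/2), so the interior equations h_(i-1)·M_(i-1) + 2(h_(i-1)+h_i)·M_i + h_i·M_(i+1) = 6(Δ_i − Δ_(i-1)) read
  2·M_0 + 8·M_1 + 2·M_2 = 6(Δ_1 - Δ_0) = -33
Natural end conditions: M_0 = M_2 = 0.
Solving the tridiagonal system: M_0 = 0, M_1 = -33/8, M_2 = 0.
On [0, 2], g'(x) = b_0 + 2c_0·x + 3d_0·x² with b_0 = Δ_0 - h_0(2M_0 + M_1)/6 = 35/8, c_0 = M_0/2 = 0, d_0 = (M_1 - M_0)/(6h_0) = -11/32. So g'(0) = 35/8.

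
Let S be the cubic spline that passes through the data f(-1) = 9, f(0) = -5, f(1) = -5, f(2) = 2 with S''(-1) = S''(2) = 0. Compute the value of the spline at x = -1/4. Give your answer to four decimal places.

-2.5719

With M_i denoting the second derivative at x_i, h_i = 1, 1, 1, and Δ_i = (y_(i+1) − y_i)/h_i = -14, 0, 7:
  1·M_0 + 4·M_1 + 1·M_2 = 6(Δ_1 - Δ_0) = 84
  1·M_1 + 4·M_2 + 1·M_3 = 6(Δ_2 - Δ_1) = 42
Natural end conditions: M_0 = M_3 = 0.
Forward elimination and back-substitution give M_0 = 0, M_1 = 98/5, M_2 = 28/5, M_3 = 0.
On [-1, 0], S(x) = 9 - 259/15·(x + 1) + 0·(x + 1)² + 49/15·(x + 1)³.
With (x + 1) = 3/4: S(-1/4) = -823/320.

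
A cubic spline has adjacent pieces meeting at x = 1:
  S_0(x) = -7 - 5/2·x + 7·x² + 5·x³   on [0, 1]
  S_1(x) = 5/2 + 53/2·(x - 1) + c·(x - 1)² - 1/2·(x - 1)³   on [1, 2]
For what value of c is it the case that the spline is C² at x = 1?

22

S_0''(x) = 14 + 30·x, so S_0''(1) = 44. On the right, S_1''(1) = 2c, so c = 22.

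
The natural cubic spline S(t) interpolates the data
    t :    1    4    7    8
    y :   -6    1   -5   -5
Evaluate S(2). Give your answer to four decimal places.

With σ_i denoting the second derivative at x_i, h_i = 3, 3, 1, and Δ_i = (y_(i+1) − y_i)/h_i = 7/3, -2, 0:
  3·σ_0 + 12·σ_1 + 3·σ_2 = 6(Δ_1 - Δ_0) = -26
  3·σ_1 + 8·σ_2 + 1·σ_3 = 6(Δ_2 - Δ_1) = 12
Natural end conditions: σ_0 = σ_3 = 0.
Solving the tridiagonal system: σ_0 = 0, σ_1 = -244/87, σ_2 = 74/29, σ_3 = 0.
On [1, 4], S(t) = -6 + 325/87·(t - 1) + 0·(t - 1)² - 122/783·(t - 1)³.
With (t - 1) = 1: S(2) = -1895/783.

-2.4202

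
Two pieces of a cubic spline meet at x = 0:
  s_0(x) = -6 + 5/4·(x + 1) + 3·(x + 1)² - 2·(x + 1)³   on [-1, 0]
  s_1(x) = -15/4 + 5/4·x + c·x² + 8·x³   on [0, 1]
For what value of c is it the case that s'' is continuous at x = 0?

s_0''(x) = 6 - 12·(x + 1), so s_0''(0) = -6. On the right, s_1''(0) = 2c, so c = -3.

-3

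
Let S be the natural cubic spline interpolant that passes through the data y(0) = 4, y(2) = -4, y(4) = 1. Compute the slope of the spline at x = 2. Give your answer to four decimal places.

-0.7500

Put M_i = S'' at the i-th knot. Here h = (2, 2) and Δ = (-4, 5/2), so the interior equations h_(i-1)·M_(i-1) + 2(h_(i-1)+h_i)·M_i + h_i·M_(i+1) = 6(Δ_i − Δ_(i-1)) read
  2·M_0 + 8·M_1 + 2·M_2 = 6(Δ_1 - Δ_0) = 39
Natural end conditions: M_0 = M_2 = 0.
Forward elimination and back-substitution give M_0 = 0, M_1 = 39/8, M_2 = 0.
On [2, 4], S'(x) = b_1 + 2c_1·(x - 2) + 3d_1·(x - 2)² with b_1 = Δ_1 - h_1(2M_1 + M_2)/6 = -3/4, c_1 = M_1/2 = 39/16, d_1 = (M_2 - M_1)/(6h_1) = -13/32. So S'(2) = -3/4.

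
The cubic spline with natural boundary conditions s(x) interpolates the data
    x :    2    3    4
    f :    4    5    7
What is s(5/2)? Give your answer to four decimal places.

Put M_i = s'' at the i-th knot. Here h = (1, 1) and Δ = (1, 2), so the interior equations h_(i-1)·M_(i-1) + 2(h_(i-1)+h_i)·M_i + h_i·M_(i+1) = 6(Δ_i − Δ_(i-1)) read
  1·M_0 + 4·M_1 + 1·M_2 = 6(Δ_1 - Δ_0) = 6
Natural end conditions: M_0 = M_2 = 0.
Hence M_0 = 0, M_1 = 3/2, M_2 = 0.
On [2, 3], s(x) = 4 + 3/4·(x - 2) + 0·(x - 2)² + 1/4·(x - 2)³.
With (x - 2) = 1/2: s(5/2) = 141/32.

4.4063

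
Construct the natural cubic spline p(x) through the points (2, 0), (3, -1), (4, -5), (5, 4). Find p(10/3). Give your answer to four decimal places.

-2.8025

Write σ_i for p''(x_i). With h_i = 1, 1, 1 and divided differences Δ_i = -1, -4, 9, the continuity of p' gives the tridiagonal system
  1·σ_0 + 4·σ_1 + 1·σ_2 = 6(Δ_1 - Δ_0) = -18
  1·σ_1 + 4·σ_2 + 1·σ_3 = 6(Δ_2 - Δ_1) = 78
Natural end conditions: σ_0 = σ_3 = 0.
Forward elimination and back-substitution give σ_0 = 0, σ_1 = -10, σ_2 = 22, σ_3 = 0.
On [3, 4], p(x) = -1 - 13/3·(x - 3) - 5·(x - 3)² + 16/3·(x - 3)³.
With (x - 3) = 1/3: p(10/3) = -227/81.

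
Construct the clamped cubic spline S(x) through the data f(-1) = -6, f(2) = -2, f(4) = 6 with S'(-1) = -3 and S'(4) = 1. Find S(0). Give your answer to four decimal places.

Let M_i = S''(x_i). Step sizes h_i = 3, 2; slopes of the chords Δ_i = (y_(i+1) - y_i)/h_i = 4/3, 4.
  3·M_0 + 10·M_1 + 2·M_2 = 6(Δ_1 - Δ_0) = 16
Clamped end conditions give two more equations: 2h_0·M_0 + h_0·M_1 = 6(Δ_0 - S'(-1)) = 26 and h_1·M_1 + 2h_1·M_2 = 6(S'(4) - Δ_1) = -18.
Forward elimination and back-substitution give M_0 = 53/15, M_1 = 8/5, M_2 = -53/10.
On [-1, 2], S(x) = -6 - 3·(x + 1) + 53/30·(x + 1)² - 29/270·(x + 1)³.
With (x + 1) = 1: S(0) = -991/135.

-7.3407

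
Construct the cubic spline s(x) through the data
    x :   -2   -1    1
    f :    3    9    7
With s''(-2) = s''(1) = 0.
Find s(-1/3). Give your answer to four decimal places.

Let M_i = s''(x_i). Step sizes h_i = 1, 2; slopes of the chords Δ_i = (y_(i+1) - y_i)/h_i = 6, -1.
  1·M_0 + 6·M_1 + 2·M_2 = 6(Δ_1 - Δ_0) = -42
Natural end conditions: M_0 = M_2 = 0.
Solving: M_0 = 0, M_1 = -7, M_2 = 0.
On [-1, 1], s(x) = 9 + 11/3·(x + 1) - 7/2·(x + 1)² + 7/12·(x + 1)³.
With (x + 1) = 2/3: s(-1/3) = 815/81.

10.0617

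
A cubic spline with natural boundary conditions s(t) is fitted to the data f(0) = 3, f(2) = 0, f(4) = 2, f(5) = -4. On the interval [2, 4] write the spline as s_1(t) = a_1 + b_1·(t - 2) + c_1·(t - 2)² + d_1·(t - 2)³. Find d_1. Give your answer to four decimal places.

-1.0227

With M_i denoting the second derivative at x_i, h_i = 2, 2, 1, and Δ_i = (y_(i+1) − y_i)/h_i = -3/2, 1, -6:
  2·M_0 + 8·M_1 + 2·M_2 = 6(Δ_1 - Δ_0) = 15
  2·M_1 + 6·M_2 + 1·M_3 = 6(Δ_2 - Δ_1) = -42
Natural end conditions: M_0 = M_3 = 0.
Solving: M_0 = 0, M_1 = 87/22, M_2 = -183/22, M_3 = 0.
On [2, 4], with s_1(t) = a_1 + b_1·(t - 2) + c_1·(t - 2)² + d_1·(t - 2)³: c_1 = M_1/2 = 87/44, d_1 = (M_2 - M_1)/(6h_1) = -45/44, b_1 = Δ_1 - h_1(2M_1 + M_2)/6 = 25/22.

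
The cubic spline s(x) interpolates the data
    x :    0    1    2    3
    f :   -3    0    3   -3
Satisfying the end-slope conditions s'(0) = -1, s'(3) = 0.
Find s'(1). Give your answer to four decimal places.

5.6667

Let σ_i = s''(x_i). Step sizes h_i = 1, 1, 1; slopes of the chords Δ_i = (y_(i+1) - y_i)/h_i = 3, 3, -6.
  1·σ_0 + 4·σ_1 + 1·σ_2 = 6(Δ_1 - Δ_0) = 0
  1·σ_1 + 4·σ_2 + 1·σ_3 = 6(Δ_2 - Δ_1) = -54
Clamped end conditions give two more equations: 2h_0·σ_0 + h_0·σ_1 = 6(Δ_0 - s'(0)) = 24 and h_2·σ_2 + 2h_2·σ_3 = 6(s'(3) - Δ_2) = 36.
Hence σ_0 = 32/3, σ_1 = 8/3, σ_2 = -64/3, σ_3 = 86/3.
On [1, 2], s'(x) = b_1 + 2c_1·(x - 1) + 3d_1·(x - 1)² with b_1 = Δ_1 - h_1(2σ_1 + σ_2)/6 = 17/3, c_1 = σ_1/2 = 4/3, d_1 = (σ_2 - σ_1)/(6h_1) = -4. So s'(1) = 17/3.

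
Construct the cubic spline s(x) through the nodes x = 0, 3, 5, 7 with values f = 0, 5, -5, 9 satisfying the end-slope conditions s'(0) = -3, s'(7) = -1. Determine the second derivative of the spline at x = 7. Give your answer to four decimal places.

-20.3243

Put M_i = s'' at the i-th knot. Here h = (3, 2, 2) and Δ = (5/3, -5, 7), so the interior equations h_(i-1)·M_(i-1) + 2(h_(i-1)+h_i)·M_i + h_i·M_(i+1) = 6(Δ_i − Δ_(i-1)) read
  3·M_0 + 10·M_1 + 2·M_2 = 6(Δ_1 - Δ_0) = -40
  2·M_1 + 8·M_2 + 2·M_3 = 6(Δ_2 - Δ_1) = 72
Clamped end conditions give two more equations: 2h_0·M_0 + h_0·M_1 = 6(Δ_0 - s'(0)) = 28 and h_2·M_2 + 2h_2·M_3 = 6(s'(7) - Δ_2) = -48.
Solving the tridiagonal system: M_0 = 1088/111, M_1 = -380/37, M_2 = 616/37, M_3 = -752/37.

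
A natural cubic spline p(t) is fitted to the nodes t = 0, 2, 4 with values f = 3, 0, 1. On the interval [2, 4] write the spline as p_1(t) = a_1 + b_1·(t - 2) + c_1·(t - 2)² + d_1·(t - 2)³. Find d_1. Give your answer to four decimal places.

Let M_i = p''(x_i). Step sizes h_i = 2, 2; slopes of the chords Δ_i = (y_(i+1) - y_i)/h_i = -3/2, 1/2.
  2·M_0 + 8·M_1 + 2·M_2 = 6(Δ_1 - Δ_0) = 12
Natural end conditions: M_0 = M_2 = 0.
Solving: M_0 = 0, M_1 = 3/2, M_2 = 0.
On [2, 4], with p_1(t) = a_1 + b_1·(t - 2) + c_1·(t - 2)² + d_1·(t - 2)³: c_1 = M_1/2 = 3/4, d_1 = (M_2 - M_1)/(6h_1) = -1/8, b_1 = Δ_1 - h_1(2M_1 + M_2)/6 = -1/2.

-0.1250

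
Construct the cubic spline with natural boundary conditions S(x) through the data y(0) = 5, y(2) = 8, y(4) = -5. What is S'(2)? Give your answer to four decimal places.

Let m_i = S''(x_i). Step sizes h_i = 2, 2; slopes of the chords Δ_i = (y_(i+1) - y_i)/h_i = 3/2, -13/2.
  2·m_0 + 8·m_1 + 2·m_2 = 6(Δ_1 - Δ_0) = -48
Natural end conditions: m_0 = m_2 = 0.
Solving the tridiagonal system: m_0 = 0, m_1 = -6, m_2 = 0.
On [2, 4], S'(x) = b_1 + 2c_1·(x - 2) + 3d_1·(x - 2)² with b_1 = Δ_1 - h_1(2m_1 + m_2)/6 = -5/2, c_1 = m_1/2 = -3, d_1 = (m_2 - m_1)/(6h_1) = 1/2. So S'(2) = -5/2.

-2.5000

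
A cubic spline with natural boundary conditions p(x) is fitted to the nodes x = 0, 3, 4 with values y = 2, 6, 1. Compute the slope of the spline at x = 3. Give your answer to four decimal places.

-3.4167

Put m_i = p'' at the i-th knot. Here h = (3, 1) and Δ = (4/3, -5), so the interior equations h_(i-1)·m_(i-1) + 2(h_(i-1)+h_i)·m_i + h_i·m_(i+1) = 6(Δ_i − Δ_(i-1)) read
  3·m_0 + 8·m_1 + 1·m_2 = 6(Δ_1 - Δ_0) = -38
Natural end conditions: m_0 = m_2 = 0.
Forward elimination and back-substitution give m_0 = 0, m_1 = -19/4, m_2 = 0.
On [3, 4], p'(x) = b_1 + 2c_1·(x - 3) + 3d_1·(x - 3)² with b_1 = Δ_1 - h_1(2m_1 + m_2)/6 = -41/12, c_1 = m_1/2 = -19/8, d_1 = (m_2 - m_1)/(6h_1) = 19/24. So p'(3) = -41/12.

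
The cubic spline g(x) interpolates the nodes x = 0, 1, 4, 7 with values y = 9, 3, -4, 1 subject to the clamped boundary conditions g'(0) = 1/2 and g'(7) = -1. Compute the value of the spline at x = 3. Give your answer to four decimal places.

With m_i denoting the second derivative at x_i, h_i = 1, 3, 3, and Δ_i = (y_(i+1) − y_i)/h_i = -6, -7/3, 5/3:
  1·m_0 + 8·m_1 + 3·m_2 = 6(Δ_1 - Δ_0) = 22
  3·m_1 + 12·m_2 + 3·m_3 = 6(Δ_2 - Δ_1) = 24
Clamped end conditions give two more equations: 2h_0·m_0 + h_0·m_1 = 6(Δ_0 - g'(0)) = -39 and h_2·m_2 + 2h_2·m_3 = 6(g'(7) - Δ_2) = -16.
Hence m_0 = -680/31, m_1 = 151/31, m_2 = 154/93, m_3 = -325/93.
On [1, 4], g(x) = 3 - 249/31·(x - 1) + 151/62·(x - 1)² - 299/1674·(x - 1)³.
With (x - 1) = 2: g(3) = -3977/837.

-4.7515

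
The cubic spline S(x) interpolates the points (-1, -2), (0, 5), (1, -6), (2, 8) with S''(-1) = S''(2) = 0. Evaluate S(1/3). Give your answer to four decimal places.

1.3975

With M_i denoting the second derivative at x_i, h_i = 1, 1, 1, and Δ_i = (y_(i+1) − y_i)/h_i = 7, -11, 14:
  1·M_0 + 4·M_1 + 1·M_2 = 6(Δ_1 - Δ_0) = -108
  1·M_1 + 4·M_2 + 1·M_3 = 6(Δ_2 - Δ_1) = 150
Natural end conditions: M_0 = M_3 = 0.
Forward elimination and back-substitution give M_0 = 0, M_1 = -194/5, M_2 = 236/5, M_3 = 0.
On [0, 1], S(x) = 5 - 89/15·x - 97/5·x² + 43/3·x³.
With x = 1/3: S(1/3) = 566/405.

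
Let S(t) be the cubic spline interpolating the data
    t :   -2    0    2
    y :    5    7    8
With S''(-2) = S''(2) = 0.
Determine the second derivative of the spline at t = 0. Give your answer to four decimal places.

Write σ_i for S''(x_i). With h_i = 2, 2 and divided differences Δ_i = 1, 1/2, the continuity of S' gives the tridiagonal system
  2·σ_0 + 8·σ_1 + 2·σ_2 = 6(Δ_1 - Δ_0) = -3
Natural end conditions: σ_0 = σ_2 = 0.
Forward elimination and back-substitution give σ_0 = 0, σ_1 = -3/8, σ_2 = 0.

-0.3750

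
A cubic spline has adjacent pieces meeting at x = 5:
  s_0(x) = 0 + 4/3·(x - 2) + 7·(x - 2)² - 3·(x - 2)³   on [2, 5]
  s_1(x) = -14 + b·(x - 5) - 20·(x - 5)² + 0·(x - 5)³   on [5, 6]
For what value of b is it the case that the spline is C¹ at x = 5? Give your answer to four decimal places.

-37.6667

s_0'(x) = 4/3 + 14·(x - 2) - 9·(x - 2)², so s_0'(5) = -113/3. On the right, s_1'(5) = b, so b = -113/3.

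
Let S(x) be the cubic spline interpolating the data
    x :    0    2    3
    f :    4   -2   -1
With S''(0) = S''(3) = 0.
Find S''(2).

4

Write m_i for S''(x_i). With h_i = 2, 1 and divided differences Δ_i = -3, 1, the continuity of S' gives the tridiagonal system
  2·m_0 + 6·m_1 + 1·m_2 = 6(Δ_1 - Δ_0) = 24
Natural end conditions: m_0 = m_2 = 0.
Solving the tridiagonal system: m_0 = 0, m_1 = 4, m_2 = 0.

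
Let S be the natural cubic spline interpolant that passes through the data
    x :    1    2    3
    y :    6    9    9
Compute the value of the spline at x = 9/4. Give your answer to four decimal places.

9.2461

With M_i denoting the second derivative at x_i, h_i = 1, 1, and Δ_i = (y_(i+1) − y_i)/h_i = 3, 0:
  1·M_0 + 4·M_1 + 1·M_2 = 6(Δ_1 - Δ_0) = -18
Natural end conditions: M_0 = M_2 = 0.
Forward elimination and back-substitution give M_0 = 0, M_1 = -9/2, M_2 = 0.
On [2, 3], S(x) = 9 + 3/2·(x - 2) - 9/4·(x - 2)² + 3/4·(x - 2)³.
With (x - 2) = 1/4: S(9/4) = 2367/256.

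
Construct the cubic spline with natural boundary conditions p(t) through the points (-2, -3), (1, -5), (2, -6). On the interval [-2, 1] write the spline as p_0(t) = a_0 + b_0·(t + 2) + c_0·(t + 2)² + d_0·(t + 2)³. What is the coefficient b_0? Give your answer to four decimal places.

Put σ_i = p'' at the i-th knot. Here h = (3, 1) and Δ = (-2/3, -1), so the interior equations h_(i-1)·σ_(i-1) + 2(h_(i-1)+h_i)·σ_i + h_i·σ_(i+1) = 6(Δ_i − Δ_(i-1)) read
  3·σ_0 + 8·σ_1 + 1·σ_2 = 6(Δ_1 - Δ_0) = -2
Natural end conditions: σ_0 = σ_2 = 0.
Solving the tridiagonal system: σ_0 = 0, σ_1 = -1/4, σ_2 = 0.
On [-2, 1], with p_0(t) = a_0 + b_0·(t + 2) + c_0·(t + 2)² + d_0·(t + 2)³: c_0 = σ_0/2 = 0, d_0 = (σ_1 - σ_0)/(6h_0) = -1/72, b_0 = Δ_0 - h_0(2σ_0 + σ_1)/6 = -13/24.

-0.5417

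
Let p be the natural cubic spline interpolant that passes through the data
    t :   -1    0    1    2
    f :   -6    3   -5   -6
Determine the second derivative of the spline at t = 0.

Write M_i for p''(x_i). With h_i = 1, 1, 1 and divided differences Δ_i = 9, -8, -1, the continuity of p' gives the tridiagonal system
  1·M_0 + 4·M_1 + 1·M_2 = 6(Δ_1 - Δ_0) = -102
  1·M_1 + 4·M_2 + 1·M_3 = 6(Δ_2 - Δ_1) = 42
Natural end conditions: M_0 = M_3 = 0.
Solving: M_0 = 0, M_1 = -30, M_2 = 18, M_3 = 0.

-30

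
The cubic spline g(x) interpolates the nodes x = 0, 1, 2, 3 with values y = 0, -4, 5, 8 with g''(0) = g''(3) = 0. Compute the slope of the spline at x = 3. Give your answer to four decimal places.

0.5333

Put M_i = g'' at the i-th knot. Here h = (1, 1, 1) and Δ = (-4, 9, 3), so the interior equations h_(i-1)·M_(i-1) + 2(h_(i-1)+h_i)·M_i + h_i·M_(i+1) = 6(Δ_i − Δ_(i-1)) read
  1·M_0 + 4·M_1 + 1·M_2 = 6(Δ_1 - Δ_0) = 78
  1·M_1 + 4·M_2 + 1·M_3 = 6(Δ_2 - Δ_1) = -36
Natural end conditions: M_0 = M_3 = 0.
Hence M_0 = 0, M_1 = 116/5, M_2 = -74/5, M_3 = 0.
On [2, 3], g'(x) = b_2 + 2c_2·(x - 2) + 3d_2·(x - 2)² with b_2 = Δ_2 - h_2(2M_2 + M_3)/6 = 119/15, c_2 = M_2/2 = -37/5, d_2 = (M_3 - M_2)/(6h_2) = 37/15. So g'(3) = 8/15.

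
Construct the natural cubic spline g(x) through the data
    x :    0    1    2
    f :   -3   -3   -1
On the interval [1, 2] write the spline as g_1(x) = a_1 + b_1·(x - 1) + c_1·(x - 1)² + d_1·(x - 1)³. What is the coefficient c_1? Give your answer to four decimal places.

1.5000

With M_i denoting the second derivative at x_i, h_i = 1, 1, and Δ_i = (y_(i+1) − y_i)/h_i = 0, 2:
  1·M_0 + 4·M_1 + 1·M_2 = 6(Δ_1 - Δ_0) = 12
Natural end conditions: M_0 = M_2 = 0.
Solving the tridiagonal system: M_0 = 0, M_1 = 3, M_2 = 0.
On [1, 2], with g_1(x) = a_1 + b_1·(x - 1) + c_1·(x - 1)² + d_1·(x - 1)³: c_1 = M_1/2 = 3/2, d_1 = (M_2 - M_1)/(6h_1) = -1/2, b_1 = Δ_1 - h_1(2M_1 + M_2)/6 = 1.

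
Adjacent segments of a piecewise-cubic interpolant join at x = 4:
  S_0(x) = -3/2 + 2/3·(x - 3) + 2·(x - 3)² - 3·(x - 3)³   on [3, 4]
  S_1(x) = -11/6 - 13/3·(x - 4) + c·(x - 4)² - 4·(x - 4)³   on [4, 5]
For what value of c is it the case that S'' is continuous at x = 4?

-7

S_0''(x) = 4 - 18·(x - 3), so S_0''(4) = -14. On the right, S_1''(4) = 2c, so c = -7.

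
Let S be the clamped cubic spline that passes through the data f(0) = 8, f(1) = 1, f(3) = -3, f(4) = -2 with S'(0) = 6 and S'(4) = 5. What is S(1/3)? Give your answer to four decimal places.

7.8148

Put M_i = S'' at the i-th knot. Here h = (1, 2, 1) and Δ = (-7, -2, 1), so the interior equations h_(i-1)·M_(i-1) + 2(h_(i-1)+h_i)·M_i + h_i·M_(i+1) = 6(Δ_i − Δ_(i-1)) read
  1·M_0 + 6·M_1 + 2·M_2 = 6(Δ_1 - Δ_0) = 30
  2·M_1 + 6·M_2 + 1·M_3 = 6(Δ_2 - Δ_1) = 18
Clamped end conditions give two more equations: 2h_0·M_0 + h_0·M_1 = 6(Δ_0 - S'(0)) = -78 and h_2·M_2 + 2h_2·M_3 = 6(S'(4) - Δ_2) = 24.
Forward elimination and back-substitution give M_0 = -46, M_1 = 14, M_2 = -4, M_3 = 14.
On [0, 1], S(x) = 8 + 6·x - 23·x² + 10·x³.
With x = 1/3: S(1/3) = 211/27.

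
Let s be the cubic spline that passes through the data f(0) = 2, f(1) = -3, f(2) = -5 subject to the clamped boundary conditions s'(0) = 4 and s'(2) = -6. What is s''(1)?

Write M_i for s''(x_i). With h_i = 1, 1 and divided differences Δ_i = -5, -2, the continuity of s' gives the tridiagonal system
  1·M_0 + 4·M_1 + 1·M_2 = 6(Δ_1 - Δ_0) = 18
Clamped end conditions give two more equations: 2h_0·M_0 + h_0·M_1 = 6(Δ_0 - s'(0)) = -54 and h_1·M_1 + 2h_1·M_2 = 6(s'(2) - Δ_1) = -24.
Hence M_0 = -73/2, M_1 = 19, M_2 = -43/2.

19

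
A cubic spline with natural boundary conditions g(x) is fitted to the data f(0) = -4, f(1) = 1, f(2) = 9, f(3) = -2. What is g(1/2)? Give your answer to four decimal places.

With M_i denoting the second derivative at x_i, h_i = 1, 1, 1, and Δ_i = (y_(i+1) − y_i)/h_i = 5, 8, -11:
  1·M_0 + 4·M_1 + 1·M_2 = 6(Δ_1 - Δ_0) = 18
  1·M_1 + 4·M_2 + 1·M_3 = 6(Δ_2 - Δ_1) = -114
Natural end conditions: M_0 = M_3 = 0.
Forward elimination and back-substitution give M_0 = 0, M_1 = 62/5, M_2 = -158/5, M_3 = 0.
On [0, 1], g(x) = -4 + 44/15·x + 0·x² + 31/15·x³.
With x = 1/2: g(1/2) = -91/40.

-2.2750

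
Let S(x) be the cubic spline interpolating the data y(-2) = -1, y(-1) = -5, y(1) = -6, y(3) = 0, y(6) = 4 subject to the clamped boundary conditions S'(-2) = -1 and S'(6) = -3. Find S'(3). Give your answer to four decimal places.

3.4788

Let M_i = S''(x_i). Step sizes h_i = 1, 2, 2, 3; slopes of the chords Δ_i = (y_(i+1) - y_i)/h_i = -4, -1/2, 3, 4/3.
  1·M_0 + 6·M_1 + 2·M_2 = 6(Δ_1 - Δ_0) = 21
  2·M_1 + 8·M_2 + 2·M_3 = 6(Δ_2 - Δ_1) = 21
  2·M_2 + 10·M_3 + 3·M_4 = 6(Δ_3 - Δ_2) = -10
Clamped end conditions give two more equations: 2h_0·M_0 + h_0·M_1 = 6(Δ_0 - S'(-2)) = -18 and h_3·M_3 + 2h_3·M_4 = 6(S'(6) - Δ_3) = -26.
Solving: M_0 = -2433/212, M_1 = 525/106, M_2 = 585/424, M_3 = 3/106, M_4 = -2765/636.
On [3, 6], S'(x) = b_3 + 2c_3·(x - 3) + 3d_3·(x - 3)² with b_3 = Δ_3 - h_3(2M_3 + M_4)/6 = 1475/424, c_3 = M_3/2 = 3/212, d_3 = (M_4 - M_3)/(6h_3) = -2783/11448. So S'(3) = 1475/424.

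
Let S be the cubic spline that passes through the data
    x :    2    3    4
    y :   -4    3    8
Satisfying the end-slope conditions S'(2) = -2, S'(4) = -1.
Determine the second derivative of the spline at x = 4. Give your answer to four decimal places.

Put M_i = S'' at the i-th knot. Here h = (1, 1) and Δ = (7, 5), so the interior equations h_(i-1)·M_(i-1) + 2(h_(i-1)+h_i)·M_i + h_i·M_(i+1) = 6(Δ_i − Δ_(i-1)) read
  1·M_0 + 4·M_1 + 1·M_2 = 6(Δ_1 - Δ_0) = -12
Clamped end conditions give two more equations: 2h_0·M_0 + h_0·M_1 = 6(Δ_0 - S'(2)) = 54 and h_1·M_1 + 2h_1·M_2 = 6(S'(4) - Δ_1) = -36.
Solving: M_0 = 61/2, M_1 = -7, M_2 = -29/2.

-14.5000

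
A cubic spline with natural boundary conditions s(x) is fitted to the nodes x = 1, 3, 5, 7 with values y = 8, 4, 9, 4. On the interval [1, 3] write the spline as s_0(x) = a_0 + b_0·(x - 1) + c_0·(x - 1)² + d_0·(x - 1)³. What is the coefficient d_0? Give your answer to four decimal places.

0.3833

Write m_i for s''(x_i). With h_i = 2, 2, 2 and divided differences Δ_i = -2, 5/2, -5/2, the continuity of s' gives the tridiagonal system
  2·m_0 + 8·m_1 + 2·m_2 = 6(Δ_1 - Δ_0) = 27
  2·m_1 + 8·m_2 + 2·m_3 = 6(Δ_2 - Δ_1) = -30
Natural end conditions: m_0 = m_3 = 0.
Solving: m_0 = 0, m_1 = 23/5, m_2 = -49/10, m_3 = 0.
On [1, 3], with s_0(x) = a_0 + b_0·(x - 1) + c_0·(x - 1)² + d_0·(x - 1)³: c_0 = m_0/2 = 0, d_0 = (m_1 - m_0)/(6h_0) = 23/60, b_0 = Δ_0 - h_0(2m_0 + m_1)/6 = -53/15.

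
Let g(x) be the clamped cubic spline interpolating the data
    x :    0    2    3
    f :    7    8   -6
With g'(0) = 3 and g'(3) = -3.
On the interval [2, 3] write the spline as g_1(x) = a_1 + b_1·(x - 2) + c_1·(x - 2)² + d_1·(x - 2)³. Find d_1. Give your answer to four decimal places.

11.7500

Put σ_i = g'' at the i-th knot. Here h = (2, 1) and Δ = (1/2, -14), so the interior equations h_(i-1)·σ_(i-1) + 2(h_(i-1)+h_i)·σ_i + h_i·σ_(i+1) = 6(Δ_i − Δ_(i-1)) read
  2·σ_0 + 6·σ_1 + 1·σ_2 = 6(Δ_1 - Δ_0) = -87
Clamped end conditions give two more equations: 2h_0·σ_0 + h_0·σ_1 = 6(Δ_0 - g'(0)) = -15 and h_1·σ_1 + 2h_1·σ_2 = 6(g'(3) - Δ_1) = 66.
Solving: σ_0 = 35/4, σ_1 = -25, σ_2 = 91/2.
On [2, 3], with g_1(x) = a_1 + b_1·(x - 2) + c_1·(x - 2)² + d_1·(x - 2)³: c_1 = σ_1/2 = -25/2, d_1 = (σ_2 - σ_1)/(6h_1) = 47/4, b_1 = Δ_1 - h_1(2σ_1 + σ_2)/6 = -53/4.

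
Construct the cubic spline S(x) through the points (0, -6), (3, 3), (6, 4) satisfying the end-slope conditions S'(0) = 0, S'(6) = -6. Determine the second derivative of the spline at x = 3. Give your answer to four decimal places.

With σ_i denoting the second derivative at x_i, h_i = 3, 3, and Δ_i = (y_(i+1) − y_i)/h_i = 3, 1/3:
  3·σ_0 + 12·σ_1 + 3·σ_2 = 6(Δ_1 - Δ_0) = -16
Clamped end conditions give two more equations: 2h_0·σ_0 + h_0·σ_1 = 6(Δ_0 - S'(0)) = 18 and h_1·σ_1 + 2h_1·σ_2 = 6(S'(6) - Δ_1) = -38.
Solving the tridiagonal system: σ_0 = 10/3, σ_1 = -2/3, σ_2 = -6.

-0.6667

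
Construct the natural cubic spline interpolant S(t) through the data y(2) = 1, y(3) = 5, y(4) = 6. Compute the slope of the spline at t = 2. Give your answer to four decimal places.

4.7500

Write M_i for S''(x_i). With h_i = 1, 1 and divided differences Δ_i = 4, 1, the continuity of S' gives the tridiagonal system
  1·M_0 + 4·M_1 + 1·M_2 = 6(Δ_1 - Δ_0) = -18
Natural end conditions: M_0 = M_2 = 0.
Hence M_0 = 0, M_1 = -9/2, M_2 = 0.
On [2, 3], S'(t) = b_0 + 2c_0·(t - 2) + 3d_0·(t - 2)² with b_0 = Δ_0 - h_0(2M_0 + M_1)/6 = 19/4, c_0 = M_0/2 = 0, d_0 = (M_1 - M_0)/(6h_0) = -3/4. So S'(2) = 19/4.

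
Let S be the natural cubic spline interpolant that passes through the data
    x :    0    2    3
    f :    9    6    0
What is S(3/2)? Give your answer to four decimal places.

7.7344

With M_i denoting the second derivative at x_i, h_i = 2, 1, and Δ_i = (y_(i+1) − y_i)/h_i = -3/2, -6:
  2·M_0 + 6·M_1 + 1·M_2 = 6(Δ_1 - Δ_0) = -27
Natural end conditions: M_0 = M_2 = 0.
Forward elimination and back-substitution give M_0 = 0, M_1 = -9/2, M_2 = 0.
On [0, 2], S(x) = 9 + 0·x + 0·x² - 3/8·x³.
With x = 3/2: S(3/2) = 495/64.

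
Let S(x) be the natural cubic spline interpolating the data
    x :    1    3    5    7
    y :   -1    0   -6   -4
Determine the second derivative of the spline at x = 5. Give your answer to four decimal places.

With m_i denoting the second derivative at x_i, h_i = 2, 2, 2, and Δ_i = (y_(i+1) − y_i)/h_i = 1/2, -3, 1:
  2·m_0 + 8·m_1 + 2·m_2 = 6(Δ_1 - Δ_0) = -21
  2·m_1 + 8·m_2 + 2·m_3 = 6(Δ_2 - Δ_1) = 24
Natural end conditions: m_0 = m_3 = 0.
Forward elimination and back-substitution give m_0 = 0, m_1 = -18/5, m_2 = 39/10, m_3 = 0.

3.9000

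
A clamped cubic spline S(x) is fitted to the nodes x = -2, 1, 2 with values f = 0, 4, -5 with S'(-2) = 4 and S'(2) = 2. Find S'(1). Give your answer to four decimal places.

-10.8750

Put σ_i = S'' at the i-th knot. Here h = (3, 1) and Δ = (4/3, -9), so the interior equations h_(i-1)·σ_(i-1) + 2(h_(i-1)+h_i)·σ_i + h_i·σ_(i+1) = 6(Δ_i − Δ_(i-1)) read
  3·σ_0 + 8·σ_1 + 1·σ_2 = 6(Δ_1 - Δ_0) = -62
Clamped end conditions give two more equations: 2h_0·σ_0 + h_0·σ_1 = 6(Δ_0 - S'(-2)) = -16 and h_1·σ_1 + 2h_1·σ_2 = 6(S'(2) - Δ_1) = 66.
Solving: σ_0 = 55/12, σ_1 = -29/2, σ_2 = 161/4.
On [1, 2], S'(x) = b_1 + 2c_1·(x - 1) + 3d_1·(x - 1)² with b_1 = Δ_1 - h_1(2σ_1 + σ_2)/6 = -87/8, c_1 = σ_1/2 = -29/4, d_1 = (σ_2 - σ_1)/(6h_1) = 73/8. So S'(1) = -87/8.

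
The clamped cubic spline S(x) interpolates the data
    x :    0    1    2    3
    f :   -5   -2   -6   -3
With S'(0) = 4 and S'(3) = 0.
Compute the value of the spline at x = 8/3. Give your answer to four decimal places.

Let M_i = S''(x_i). Step sizes h_i = 1, 1, 1; slopes of the chords Δ_i = (y_(i+1) - y_i)/h_i = 3, -4, 3.
  1·M_0 + 4·M_1 + 1·M_2 = 6(Δ_1 - Δ_0) = -42
  1·M_1 + 4·M_2 + 1·M_3 = 6(Δ_2 - Δ_1) = 42
Clamped end conditions give two more equations: 2h_0·M_0 + h_0·M_1 = 6(Δ_0 - S'(0)) = -6 and h_2·M_2 + 2h_2·M_3 = 6(S'(3) - Δ_2) = -18.
Solving: M_0 = 16/3, M_1 = -50/3, M_2 = 58/3, M_3 = -56/3.
On [2, 3], S(x) = -6 - 1/3·(x - 2) + 29/3·(x - 2)² - 19/3·(x - 2)³.
With (x - 2) = 2/3: S(8/3) = -308/81.

-3.8025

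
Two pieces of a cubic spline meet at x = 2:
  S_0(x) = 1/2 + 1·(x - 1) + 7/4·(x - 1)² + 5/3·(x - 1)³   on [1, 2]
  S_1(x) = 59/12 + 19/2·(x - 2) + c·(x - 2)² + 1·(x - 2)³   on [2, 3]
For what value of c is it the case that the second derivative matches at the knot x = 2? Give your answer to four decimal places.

S_0''(x) = 7/2 + 10·(x - 1), so S_0''(2) = 27/2. On the right, S_1''(2) = 2c, so c = 27/4.

6.7500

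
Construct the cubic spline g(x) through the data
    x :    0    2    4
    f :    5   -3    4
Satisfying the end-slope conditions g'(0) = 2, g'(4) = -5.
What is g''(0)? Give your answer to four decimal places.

Let m_i = g''(x_i). Step sizes h_i = 2, 2; slopes of the chords Δ_i = (y_(i+1) - y_i)/h_i = -4, 7/2.
  2·m_0 + 8·m_1 + 2·m_2 = 6(Δ_1 - Δ_0) = 45
Clamped end conditions give two more equations: 2h_0·m_0 + h_0·m_1 = 6(Δ_0 - g'(0)) = -36 and h_1·m_1 + 2h_1·m_2 = 6(g'(4) - Δ_1) = -51.
Hence m_0 = -131/8, m_1 = 59/4, m_2 = -161/8.

-16.3750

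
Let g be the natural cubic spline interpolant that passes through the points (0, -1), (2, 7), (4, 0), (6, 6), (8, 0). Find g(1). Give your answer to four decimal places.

4.9353

With M_i denoting the second derivative at x_i, h_i = 2, 2, 2, 2, and Δ_i = (y_(i+1) − y_i)/h_i = 4, -7/2, 3, -3:
  2·M_0 + 8·M_1 + 2·M_2 = 6(Δ_1 - Δ_0) = -45
  2·M_1 + 8·M_2 + 2·M_3 = 6(Δ_2 - Δ_1) = 39
  2·M_2 + 8·M_3 + 2·M_4 = 6(Δ_3 - Δ_2) = -36
Natural end conditions: M_0 = M_4 = 0.
Solving the tridiagonal system: M_0 = 0, M_1 = -867/112, M_2 = 237/28, M_3 = -741/112, M_4 = 0.
On [0, 2], g(x) = -1 + 737/112·x + 0·x² - 289/448·x³.
With x = 1: g(1) = 2211/448.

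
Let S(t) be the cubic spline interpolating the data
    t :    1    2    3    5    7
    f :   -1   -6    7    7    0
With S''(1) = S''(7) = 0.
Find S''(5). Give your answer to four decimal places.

2.1250

With M_i denoting the second derivative at x_i, h_i = 1, 1, 2, 2, and Δ_i = (y_(i+1) − y_i)/h_i = -5, 13, 0, -7/2:
  1·M_0 + 4·M_1 + 1·M_2 = 6(Δ_1 - Δ_0) = 108
  1·M_1 + 6·M_2 + 2·M_3 = 6(Δ_2 - Δ_1) = -78
  2·M_2 + 8·M_3 + 2·M_4 = 6(Δ_3 - Δ_2) = -21
Natural end conditions: M_0 = M_4 = 0.
Solving the tridiagonal system: M_0 = 0, M_1 = 127/4, M_2 = -19, M_3 = 17/8, M_4 = 0.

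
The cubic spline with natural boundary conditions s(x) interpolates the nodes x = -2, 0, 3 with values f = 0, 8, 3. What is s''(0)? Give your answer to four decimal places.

Write m_i for s''(x_i). With h_i = 2, 3 and divided differences Δ_i = 4, -5/3, the continuity of s' gives the tridiagonal system
  2·m_0 + 10·m_1 + 3·m_2 = 6(Δ_1 - Δ_0) = -34
Natural end conditions: m_0 = m_2 = 0.
Solving the tridiagonal system: m_0 = 0, m_1 = -17/5, m_2 = 0.

-3.4000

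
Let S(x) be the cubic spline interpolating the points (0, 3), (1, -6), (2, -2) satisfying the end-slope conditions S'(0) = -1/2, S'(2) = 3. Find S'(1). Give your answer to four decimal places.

-4.3750

Write M_i for S''(x_i). With h_i = 1, 1 and divided differences Δ_i = -9, 4, the continuity of S' gives the tridiagonal system
  1·M_0 + 4·M_1 + 1·M_2 = 6(Δ_1 - Δ_0) = 78
Clamped end conditions give two more equations: 2h_0·M_0 + h_0·M_1 = 6(Δ_0 - S'(0)) = -51 and h_1·M_1 + 2h_1·M_2 = 6(S'(2) - Δ_1) = -6.
Forward elimination and back-substitution give M_0 = -173/4, M_1 = 71/2, M_2 = -83/4.
On [1, 2], S'(x) = b_1 + 2c_1·(x - 1) + 3d_1·(x - 1)² with b_1 = Δ_1 - h_1(2M_1 + M_2)/6 = -35/8, c_1 = M_1/2 = 71/4, d_1 = (M_2 - M_1)/(6h_1) = -75/8. So S'(1) = -35/8.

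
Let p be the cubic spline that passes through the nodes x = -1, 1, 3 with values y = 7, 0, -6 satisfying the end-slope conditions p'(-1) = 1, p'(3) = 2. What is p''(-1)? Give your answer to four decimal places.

-6.8750

Write m_i for p''(x_i). With h_i = 2, 2 and divided differences Δ_i = -7/2, -3, the continuity of p' gives the tridiagonal system
  2·m_0 + 8·m_1 + 2·m_2 = 6(Δ_1 - Δ_0) = 3
Clamped end conditions give two more equations: 2h_0·m_0 + h_0·m_1 = 6(Δ_0 - p'(-1)) = -27 and h_1·m_1 + 2h_1·m_2 = 6(p'(3) - Δ_1) = 30.
Solving the tridiagonal system: m_0 = -55/8, m_1 = 1/4, m_2 = 59/8.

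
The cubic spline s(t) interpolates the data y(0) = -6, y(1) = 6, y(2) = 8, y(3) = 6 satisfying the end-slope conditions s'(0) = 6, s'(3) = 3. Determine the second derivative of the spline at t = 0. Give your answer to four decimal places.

Put M_i = s'' at the i-th knot. Here h = (1, 1, 1) and Δ = (12, 2, -2), so the interior equations h_(i-1)·M_(i-1) + 2(h_(i-1)+h_i)·M_i + h_i·M_(i+1) = 6(Δ_i − Δ_(i-1)) read
  1·M_0 + 4·M_1 + 1·M_2 = 6(Δ_1 - Δ_0) = -60
  1·M_1 + 4·M_2 + 1·M_3 = 6(Δ_2 - Δ_1) = -24
Clamped end conditions give two more equations: 2h_0·M_0 + h_0·M_1 = 6(Δ_0 - s'(0)) = 36 and h_2·M_2 + 2h_2·M_3 = 6(s'(3) - Δ_2) = 30.
Hence M_0 = 142/5, M_1 = -104/5, M_2 = -26/5, M_3 = 88/5.

28.4000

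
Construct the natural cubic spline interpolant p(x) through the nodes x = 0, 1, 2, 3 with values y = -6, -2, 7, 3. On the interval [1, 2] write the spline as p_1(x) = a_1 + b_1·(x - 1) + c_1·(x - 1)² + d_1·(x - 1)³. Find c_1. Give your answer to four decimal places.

6.6000

Put M_i = p'' at the i-th knot. Here h = (1, 1, 1) and Δ = (4, 9, -4), so the interior equations h_(i-1)·M_(i-1) + 2(h_(i-1)+h_i)·M_i + h_i·M_(i+1) = 6(Δ_i − Δ_(i-1)) read
  1·M_0 + 4·M_1 + 1·M_2 = 6(Δ_1 - Δ_0) = 30
  1·M_1 + 4·M_2 + 1·M_3 = 6(Δ_2 - Δ_1) = -78
Natural end conditions: M_0 = M_3 = 0.
Solving: M_0 = 0, M_1 = 66/5, M_2 = -114/5, M_3 = 0.
On [1, 2], with p_1(x) = a_1 + b_1·(x - 1) + c_1·(x - 1)² + d_1·(x - 1)³: c_1 = M_1/2 = 33/5, d_1 = (M_2 - M_1)/(6h_1) = -6, b_1 = Δ_1 - h_1(2M_1 + M_2)/6 = 42/5.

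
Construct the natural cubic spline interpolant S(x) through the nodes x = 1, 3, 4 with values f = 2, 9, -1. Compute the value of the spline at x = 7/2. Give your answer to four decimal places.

Write σ_i for S''(x_i). With h_i = 2, 1 and divided differences Δ_i = 7/2, -10, the continuity of S' gives the tridiagonal system
  2·σ_0 + 6·σ_1 + 1·σ_2 = 6(Δ_1 - Δ_0) = -81
Natural end conditions: σ_0 = σ_2 = 0.
Hence σ_0 = 0, σ_1 = -27/2, σ_2 = 0.
On [3, 4], S(x) = 9 - 11/2·(x - 3) - 27/4·(x - 3)² + 9/4·(x - 3)³.
With (x - 3) = 1/2: S(7/2) = 155/32.

4.8438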